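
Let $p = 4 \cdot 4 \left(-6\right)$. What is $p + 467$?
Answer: $371$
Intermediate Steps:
$p = -96$ ($p = 16 \left(-6\right) = -96$)
$p + 467 = -96 + 467 = 371$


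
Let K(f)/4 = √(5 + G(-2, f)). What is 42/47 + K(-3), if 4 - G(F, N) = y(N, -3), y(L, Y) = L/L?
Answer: 42/47 + 8*√2 ≈ 12.207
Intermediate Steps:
y(L, Y) = 1
G(F, N) = 3 (G(F, N) = 4 - 1*1 = 4 - 1 = 3)
K(f) = 8*√2 (K(f) = 4*√(5 + 3) = 4*√8 = 4*(2*√2) = 8*√2)
42/47 + K(-3) = 42/47 + 8*√2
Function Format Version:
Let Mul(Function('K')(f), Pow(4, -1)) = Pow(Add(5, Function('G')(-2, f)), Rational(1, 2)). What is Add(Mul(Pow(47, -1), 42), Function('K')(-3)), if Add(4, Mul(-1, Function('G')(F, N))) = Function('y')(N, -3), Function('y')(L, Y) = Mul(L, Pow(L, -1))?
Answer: Add(Rational(42, 47), Mul(8, Pow(2, Rational(1, 2)))) ≈ 12.207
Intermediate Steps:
Function('y')(L, Y) = 1
Function('G')(F, N) = 3 (Function('G')(F, N) = Add(4, Mul(-1, 1)) = Add(4, -1) = 3)
Function('K')(f) = Mul(8, Pow(2, Rational(1, 2))) (Function('K')(f) = Mul(4, Pow(Add(5, 3), Rational(1, 2))) = Mul(4, Pow(8, Rational(1, 2))) = Mul(4, Mul(2, Pow(2, Rational(1, 2)))) = Mul(8, Pow(2, Rational(1, 2))))
Add(Mul(Pow(47, -1), 42), Function('K')(-3)) = Add(Mul(Pow(47, -1), 42), Mul(8, Pow(2, Rational(1, 2)))) = Add(Mul(Rational(1, 47), 42), Mul(8, Pow(2, Rational(1, 2)))) = Add(Rational(42, 47), Mul(8, Pow(2, Rational(1, 2))))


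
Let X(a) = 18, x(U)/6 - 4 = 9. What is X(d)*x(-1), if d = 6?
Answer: 1404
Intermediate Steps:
x(U) = 78 (x(U) = 24 + 6*9 = 24 + 54 = 78)
X(d)*x(-1) = 18*78 = 1404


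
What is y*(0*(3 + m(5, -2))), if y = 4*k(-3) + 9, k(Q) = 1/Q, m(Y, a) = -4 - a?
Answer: 0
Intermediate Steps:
y = 23/3 (y = 4/(-3) + 9 = 4*(-1/3) + 9 = -4/3 + 9 = 23/3 ≈ 7.6667)
y*(0*(3 + m(5, -2))) = 23*(0*(3 + (-4 - 1*(-2))))/3 = 23*(0*(3 + (-4 + 2)))/3 = 23*(0*(3 - 2))/3 = 23*(0*1)/3 = (23/3)*0 = 0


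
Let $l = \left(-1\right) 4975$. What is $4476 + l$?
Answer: $-499$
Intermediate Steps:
$l = -4975$
$4476 + l = 4476 - 4975 = -499$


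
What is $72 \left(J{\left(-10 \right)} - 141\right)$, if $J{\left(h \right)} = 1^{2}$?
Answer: $-10080$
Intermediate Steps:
$J{\left(h \right)} = 1$
$72 \left(J{\left(-10 \right)} - 141\right) = 72 \left(1 - 141\right) = 72 \left(-140\right) = -10080$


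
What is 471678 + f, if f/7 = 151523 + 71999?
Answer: 2036332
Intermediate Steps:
f = 1564654 (f = 7*(151523 + 71999) = 7*223522 = 1564654)
471678 + f = 471678 + 1564654 = 2036332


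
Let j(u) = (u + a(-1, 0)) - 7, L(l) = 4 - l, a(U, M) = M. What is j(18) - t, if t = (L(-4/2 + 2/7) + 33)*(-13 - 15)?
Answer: 1095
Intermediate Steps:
j(u) = -7 + u (j(u) = (u + 0) - 7 = u - 7 = -7 + u)
t = -1084 (t = ((4 - (-4/2 + 2/7)) + 33)*(-13 - 15) = ((4 - (-4*½ + 2*(⅐))) + 33)*(-28) = ((4 - (-2 + 2/7)) + 33)*(-28) = ((4 - 1*(-12/7)) + 33)*(-28) = ((4 + 12/7) + 33)*(-28) = (40/7 + 33)*(-28) = (271/7)*(-28) = -1084)
j(18) - t = (-7 + 18) - 1*(-1084) = 11 + 1084 = 1095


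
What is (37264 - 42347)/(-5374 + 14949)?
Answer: -5083/9575 ≈ -0.53086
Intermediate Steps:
(37264 - 42347)/(-5374 + 14949) = -5083/9575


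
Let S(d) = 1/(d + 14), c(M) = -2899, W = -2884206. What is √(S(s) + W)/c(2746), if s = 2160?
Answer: -I*√13631553594682/6302426 ≈ -0.58582*I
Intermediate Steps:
S(d) = 1/(14 + d)
√(S(s) + W)/c(2746) = √(1/(14 + 2160) - 2884206)/(-2899) = √(1/2174 - 2884206)*(-1/2899) = √(-6270263843/2174)*(-1/2899) = (I*√13631553594682/2174)*(-1/2899) = -I*√13631553594682/6302426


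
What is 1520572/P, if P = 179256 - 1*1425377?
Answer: -1520572/1246121 ≈ -1.2202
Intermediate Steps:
P = -1246121 (P = 179256 - 1425377 = -1246121)
1520572/P = 1520572/(-1246121) = 1520572*(-1/1246121) = -1520572/1246121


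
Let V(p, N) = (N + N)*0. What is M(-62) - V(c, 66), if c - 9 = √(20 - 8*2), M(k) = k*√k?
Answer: -62*I*√62 ≈ -488.19*I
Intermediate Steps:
M(k) = k^(3/2)
c = 11 (c = 9 + √(20 - 8*2) = 9 + √(20 - 16) = 9 + √4 = 9 + 2 = 11)
V(p, N) = 0 (V(p, N) = (2*N)*0 = 0)
M(-62) - V(c, 66) = (-62)^(3/2) - 1*0 = -62*I*√62 + 0 = -62*I*√62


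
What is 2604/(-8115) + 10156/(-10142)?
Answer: -18137618/13717055 ≈ -1.3223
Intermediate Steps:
2604/(-8115) + 10156/(-10142) = 2604*(-1/8115) + 10156*(-1/10142) = -868/2705 - 5078/5071 = -18137618/13717055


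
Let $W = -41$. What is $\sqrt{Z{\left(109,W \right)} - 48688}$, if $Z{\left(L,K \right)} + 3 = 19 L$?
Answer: $6 i \sqrt{1295} \approx 215.92 i$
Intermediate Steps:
$Z{\left(L,K \right)} = -3 + 19 L$
$\sqrt{Z{\left(109,W \right)} - 48688} = \sqrt{\left(-3 + 19 \cdot 109\right) - 48688} = \sqrt{\left(-3 + 2071\right) - 48688} = \sqrt{2068 - 48688} = \sqrt{-46620} = 6 i \sqrt{1295}$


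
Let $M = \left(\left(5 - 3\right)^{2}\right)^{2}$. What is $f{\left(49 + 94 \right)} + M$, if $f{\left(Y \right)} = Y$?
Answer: $159$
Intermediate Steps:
$M = 16$ ($M = \left(2^{2}\right)^{2} = 4^{2} = 16$)
$f{\left(49 + 94 \right)} + M = \left(49 + 94\right) + 16 = 143 + 16 = 159$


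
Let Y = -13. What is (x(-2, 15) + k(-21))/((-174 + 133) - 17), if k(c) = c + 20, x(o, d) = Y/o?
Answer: -11/116 ≈ -0.094828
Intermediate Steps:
x(o, d) = -13/o
k(c) = 20 + c
(x(-2, 15) + k(-21))/((-174 + 133) - 17) = (-13/(-2) + (20 - 21))/((-174 + 133) - 17) = (-13*(-½) - 1)/(-41 - 17) = (13/2 - 1)/(-58) = (11/2)*(-1/58) = -11/116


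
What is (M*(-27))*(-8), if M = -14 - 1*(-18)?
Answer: 864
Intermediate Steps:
M = 4 (M = -14 + 18 = 4)
(M*(-27))*(-8) = (4*(-27))*(-8) = -108*(-8) = 864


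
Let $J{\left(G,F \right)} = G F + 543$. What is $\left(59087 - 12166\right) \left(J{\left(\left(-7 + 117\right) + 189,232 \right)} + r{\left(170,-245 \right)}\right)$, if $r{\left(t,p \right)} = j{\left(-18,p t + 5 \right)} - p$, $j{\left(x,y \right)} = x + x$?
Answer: $3290100520$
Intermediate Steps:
$j{\left(x,y \right)} = 2 x$
$J{\left(G,F \right)} = 543 + F G$ ($J{\left(G,F \right)} = F G + 543 = 543 + F G$)
$r{\left(t,p \right)} = -36 - p$ ($r{\left(t,p \right)} = 2 \left(-18\right) - p = -36 - p$)
$\left(59087 - 12166\right) \left(J{\left(\left(-7 + 117\right) + 189,232 \right)} + r{\left(170,-245 \right)}\right) = \left(59087 - 12166\right) \left(\left(543 + 232 \left(\left(-7 + 117\right) + 189\right)\right) - -209\right) = 46921 \left(\left(543 + 232 \left(110 + 189\right)\right) + \left(-36 + 245\right)\right) = 46921 \left(\left(543 + 232 \cdot 299\right) + 209\right) = 46921 \left(\left(543 + 69368\right) + 209\right) = 46921 \left(69911 + 209\right) = 46921 \cdot 70120 = 3290100520$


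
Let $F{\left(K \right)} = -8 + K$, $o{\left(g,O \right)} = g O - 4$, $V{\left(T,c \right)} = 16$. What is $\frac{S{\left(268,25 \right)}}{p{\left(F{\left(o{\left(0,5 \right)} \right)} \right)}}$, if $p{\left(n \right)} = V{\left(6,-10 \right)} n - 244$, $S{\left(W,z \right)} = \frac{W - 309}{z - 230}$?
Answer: $- \frac{1}{2180} \approx -0.00045872$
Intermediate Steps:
$S{\left(W,z \right)} = \frac{-309 + W}{-230 + z}$
$o{\left(g,O \right)} = -4 + O g$ ($o{\left(g,O \right)} = O g - 4 = -4 + O g$)
$p{\left(n \right)} = -244 + 16 n$ ($p{\left(n \right)} = 16 n - 244 = -244 + 16 n$)
$\frac{S{\left(268,25 \right)}}{p{\left(F{\left(o{\left(0,5 \right)} \right)} \right)}} = \frac{\frac{1}{-230 + 25} \left(-309 + 268\right)}{-244 + 16 \left(-8 + \left(-4 + 5 \cdot 0\right)\right)} = \frac{\frac{1}{-205} \left(-41\right)}{-244 + 16 \left(-8 + \left(-4 + 0\right)\right)} = \frac{\left(- \frac{1}{205}\right) \left(-41\right)}{-244 + 16 \left(-8 - 4\right)} = \frac{1}{5 \left(-244 + 16 \left(-12\right)\right)} = \frac{1}{5 \left(-244 - 192\right)} = \frac{1}{5 \left(-436\right)} = \frac{1}{5} \left(- \frac{1}{436}\right) = - \frac{1}{2180}$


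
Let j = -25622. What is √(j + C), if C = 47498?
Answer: 2*√5469 ≈ 147.91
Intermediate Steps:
√(j + C) = √(-25622 + 47498) = √21876 = 2*√5469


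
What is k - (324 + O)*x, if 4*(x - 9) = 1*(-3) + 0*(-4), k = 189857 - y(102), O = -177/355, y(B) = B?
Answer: 265662281/1420 ≈ 1.8709e+5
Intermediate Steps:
O = -177/355 (O = -177*1/355 = -177/355 ≈ -0.49859)
k = 189755 (k = 189857 - 1*102 = 189857 - 102 = 189755)
x = 33/4 (x = 9 + (1*(-3) + 0*(-4))/4 = 9 + (-3 + 0)/4 = 9 + (1/4)*(-3) = 9 - 3/4 = 33/4 ≈ 8.2500)
k - (324 + O)*x = 189755 - (324 - 177/355)*33/4 = 189755 - 114843*33/(355*4) = 189755 - 1*3789819/1420 = 189755 - 3789819/1420 = 265662281/1420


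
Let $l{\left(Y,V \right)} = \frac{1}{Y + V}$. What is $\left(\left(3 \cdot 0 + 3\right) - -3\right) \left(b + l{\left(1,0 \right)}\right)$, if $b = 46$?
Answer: $282$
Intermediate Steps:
$l{\left(Y,V \right)} = \frac{1}{V + Y}$
$\left(\left(3 \cdot 0 + 3\right) - -3\right) \left(b + l{\left(1,0 \right)}\right) = \left(\left(3 \cdot 0 + 3\right) - -3\right) \left(46 + \frac{1}{0 + 1}\right) = \left(\left(0 + 3\right) + 3\right) \left(46 + 1^{-1}\right) = \left(3 + 3\right) \left(46 + 1\right) = 6 \cdot 47 = 282$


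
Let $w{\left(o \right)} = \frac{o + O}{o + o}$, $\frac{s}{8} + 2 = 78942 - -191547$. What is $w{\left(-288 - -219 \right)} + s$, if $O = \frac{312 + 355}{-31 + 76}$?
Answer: $\frac{292126013}{135} \approx 2.1639 \cdot 10^{6}$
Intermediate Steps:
$O = \frac{667}{45} \approx 14.822$
$s = 2163896$ ($s = -16 + 8 \left(78942 - -191547\right) = -16 + 8 \left(78942 + 191547\right) = -16 + 8 \cdot 270489 = -16 + 2163912 = 2163896$)
$w{\left(o \right)} = \frac{\frac{667}{45} + o}{2 o}$ ($w{\left(o \right)} = \frac{o + \frac{667}{45}}{o + o} = \frac{\frac{667}{45} + o}{2 o}$)
$w{\left(-288 - -219 \right)} + s = \frac{667 + 45 \left(-288 - -219\right)}{90 \left(-288 - -219\right)} + 2163896 = \frac{667 + 45 \left(-288 + 219\right)}{90 \left(-288 + 219\right)} + 2163896 = \frac{667 + 45 \left(-69\right)}{90 \left(-69\right)} + 2163896 = \frac{1}{90} \left(- \frac{1}{69}\right) \left(667 - 3105\right) + 2163896 = \frac{1}{90} \left(- \frac{1}{69}\right) \left(-2438\right) + 2163896 = \frac{53}{135} + 2163896 = \frac{292126013}{135}$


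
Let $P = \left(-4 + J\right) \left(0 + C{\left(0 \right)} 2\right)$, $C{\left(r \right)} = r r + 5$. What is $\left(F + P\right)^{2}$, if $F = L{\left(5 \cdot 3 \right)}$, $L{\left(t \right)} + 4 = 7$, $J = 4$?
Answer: $9$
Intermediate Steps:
$C{\left(r \right)} = 5 + r^{2}$ ($C{\left(r \right)} = r^{2} + 5 = 5 + r^{2}$)
$L{\left(t \right)} = 3$ ($L{\left(t \right)} = -4 + 7 = 3$)
$P = 0$ ($P = \left(-4 + 4\right) \left(0 + \left(5 + 0^{2}\right) 2\right) = 0 \left(0 + \left(5 + 0\right) 2\right) = 0 \left(0 + 5 \cdot 2\right) = 0 \left(0 + 10\right) = 0 \cdot 10 = 0$)
$F = 3$
$\left(F + P\right)^{2} = \left(3 + 0\right)^{2} = 3^{2} = 9$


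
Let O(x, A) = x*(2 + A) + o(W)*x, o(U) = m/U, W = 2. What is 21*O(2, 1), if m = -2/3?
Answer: 112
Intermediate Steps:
m = -⅔ (m = -2*⅓ = -⅔ ≈ -0.66667)
o(U) = -2/(3*U)
O(x, A) = -x/3 + x*(2 + A) (O(x, A) = x*(2 + A) + (-⅔/2)*x = x*(2 + A) + (-⅔*½)*x = x*(2 + A) - x/3 = -x/3 + x*(2 + A))
21*O(2, 1) = 21*((⅓)*2*(5 + 3*1)) = 21*((⅓)*2*(5 + 3)) = 21*((⅓)*2*8) = 21*(16/3) = 112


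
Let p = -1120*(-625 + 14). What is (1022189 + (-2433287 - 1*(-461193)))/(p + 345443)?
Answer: -949905/1029763 ≈ -0.92245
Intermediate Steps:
p = 684320 (p = -1120*(-611) = 684320)
(1022189 + (-2433287 - 1*(-461193)))/(p + 345443) = (1022189 + (-2433287 - 1*(-461193)))/(684320 + 345443) = (1022189 + (-2433287 + 461193))/1029763 = (1022189 - 1972094)*(1/1029763) = -949905*1/1029763 = -949905/1029763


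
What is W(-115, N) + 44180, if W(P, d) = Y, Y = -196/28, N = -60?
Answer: 44173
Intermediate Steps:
Y = -7 (Y = -196*1/28 = -7)
W(P, d) = -7
W(-115, N) + 44180 = -7 + 44180 = 44173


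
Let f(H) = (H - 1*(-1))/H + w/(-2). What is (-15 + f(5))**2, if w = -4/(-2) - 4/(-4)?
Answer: 23409/100 ≈ 234.09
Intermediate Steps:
w = 3 (w = -4*(-1/2) - 4*(-1/4) = 2 + 1 = 3)
f(H) = -3/2 + (1 + H)/H (f(H) = (H - 1*(-1))/H + 3/(-2) = (H + 1)/H + 3*(-1/2) = (1 + H)/H - 3/2 = -3/2 + (1 + H)/H)
(-15 + f(5))**2 = (-15 + (1/2)*(2 - 1*5)/5)**2 = (-15 + (1/2)*(1/5)*(2 - 5))**2 = (-15 + (1/2)*(1/5)*(-3))**2 = (-15 - 3/10)**2 = (-153/10)**2 = 23409/100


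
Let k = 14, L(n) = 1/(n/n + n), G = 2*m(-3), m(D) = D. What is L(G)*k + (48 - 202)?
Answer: -784/5 ≈ -156.80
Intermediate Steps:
G = -6 (G = 2*(-3) = -6)
L(n) = 1/(1 + n)
L(G)*k + (48 - 202) = 14/(1 - 6) + (48 - 202) = 14/(-5) - 154 = -⅕*14 - 154 = -14/5 - 154 = -784/5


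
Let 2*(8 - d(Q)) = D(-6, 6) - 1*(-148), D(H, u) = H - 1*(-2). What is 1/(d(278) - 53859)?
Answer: -1/53923 ≈ -1.8545e-5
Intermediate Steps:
D(H, u) = 2 + H (D(H, u) = H + 2 = 2 + H)
d(Q) = -64 (d(Q) = 8 - ((2 - 6) - 1*(-148))/2 = 8 - (-4 + 148)/2 = 8 - ½*144 = 8 - 72 = -64)
1/(d(278) - 53859) = 1/(-64 - 53859) = 1/(-53923) = -1/53923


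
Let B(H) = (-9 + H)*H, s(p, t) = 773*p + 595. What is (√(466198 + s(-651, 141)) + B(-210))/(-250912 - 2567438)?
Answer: -511/31315 - I*√36430/2818350 ≈ -0.016318 - 6.7723e-5*I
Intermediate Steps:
s(p, t) = 595 + 773*p
B(H) = H*(-9 + H)
(√(466198 + s(-651, 141)) + B(-210))/(-250912 - 2567438) = (√(466198 + (595 + 773*(-651))) - 210*(-9 - 210))/(-250912 - 2567438) = (√(466198 + (595 - 503223)) - 210*(-219))/(-2818350) = (√(466198 - 502628) + 45990)*(-1/2818350) = (√(-36430) + 45990)*(-1/2818350) = (I*√36430 + 45990)*(-1/2818350) = (45990 + I*√36430)*(-1/2818350) = -511/31315 - I*√36430/2818350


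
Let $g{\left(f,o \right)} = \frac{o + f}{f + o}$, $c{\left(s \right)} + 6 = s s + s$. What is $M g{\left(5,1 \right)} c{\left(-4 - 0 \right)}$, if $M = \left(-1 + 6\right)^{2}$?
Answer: $150$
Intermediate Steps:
$c{\left(s \right)} = -6 + s + s^{2}$ ($c{\left(s \right)} = -6 + \left(s s + s\right) = -6 + \left(s^{2} + s\right) = -6 + \left(s + s^{2}\right) = -6 + s + s^{2}$)
$M = 25$ ($M = 5^{2} = 25$)
$g{\left(f,o \right)} = 1$ ($g{\left(f,o \right)} = \frac{f + o}{f + o} = 1$)
$M g{\left(5,1 \right)} c{\left(-4 - 0 \right)} = 25 \cdot 1 \left(-6 - 4 + \left(-4 - 0\right)^{2}\right) = 25 \left(-6 + \left(-4 + 0\right) + \left(-4 + 0\right)^{2}\right) = 25 \left(-6 - 4 + \left(-4\right)^{2}\right) = 25 \left(-6 - 4 + 16\right) = 25 \cdot 6 = 150$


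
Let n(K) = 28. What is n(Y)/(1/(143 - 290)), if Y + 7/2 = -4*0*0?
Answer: -4116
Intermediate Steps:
Y = -7/2 (Y = -7/2 - 4*0*0 = -7/2 + 0*0 = -7/2 + 0 = -7/2 ≈ -3.5000)
n(Y)/(1/(143 - 290)) = 28/(1/(143 - 290)) = 28/(1/(-147)) = 28/(-1/147) = 28*(-147) = -4116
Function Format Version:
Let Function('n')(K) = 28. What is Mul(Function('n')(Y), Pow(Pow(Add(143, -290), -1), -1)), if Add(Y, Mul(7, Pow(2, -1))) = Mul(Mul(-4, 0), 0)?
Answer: -4116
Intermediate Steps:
Y = Rational(-7, 2) (Y = Add(Rational(-7, 2), Mul(Mul(-4, 0), 0)) = Add(Rational(-7, 2), Mul(0, 0)) = Add(Rational(-7, 2), 0) = Rational(-7, 2) ≈ -3.5000)
Mul(Function('n')(Y), Pow(Pow(Add(143, -290), -1), -1)) = Mul(28, Pow(Pow(Add(143, -290), -1), -1)) = Mul(28, Pow(Pow(-147, -1), -1)) = Mul(28, Pow(Rational(-1, 147), -1)) = Mul(28, -147) = -4116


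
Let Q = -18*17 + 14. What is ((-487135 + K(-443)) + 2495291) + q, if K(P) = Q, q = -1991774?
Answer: 16090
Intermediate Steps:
Q = -292 (Q = -306 + 14 = -292)
K(P) = -292
((-487135 + K(-443)) + 2495291) + q = ((-487135 - 292) + 2495291) - 1991774 = (-487427 + 2495291) - 1991774 = 2007864 - 1991774 = 16090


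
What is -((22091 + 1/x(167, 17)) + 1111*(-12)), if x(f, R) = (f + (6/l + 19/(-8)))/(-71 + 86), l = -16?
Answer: -1918241/219 ≈ -8759.1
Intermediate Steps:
x(f, R) = -11/60 + f/15 (x(f, R) = (f + (6/(-16) + 19/(-8)))/(-71 + 86) = (f + (6*(-1/16) + 19*(-⅛)))/15 = (f + (-3/8 - 19/8))*(1/15) = (f - 11/4)*(1/15) = (-11/4 + f)*(1/15) = -11/60 + f/15)
-((22091 + 1/x(167, 17)) + 1111*(-12)) = -((22091 + 1/(-11/60 + (1/15)*167)) + 1111*(-12)) = -((22091 + 1/(-11/60 + 167/15)) - 13332) = -((22091 + 1/(219/20)) - 13332) = -((22091 + 20/219) - 13332) = -(4837949/219 - 13332) = -1*1918241/219 = -1918241/219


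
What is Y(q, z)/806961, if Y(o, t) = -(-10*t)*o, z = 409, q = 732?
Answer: 997960/268987 ≈ 3.7101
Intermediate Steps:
Y(o, t) = 10*o*t (Y(o, t) = -(-10)*o*t = 10*o*t)
Y(q, z)/806961 = (10*732*409)/806961 = 2993880*(1/806961) = 997960/268987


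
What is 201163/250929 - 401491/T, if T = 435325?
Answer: -13174452164/109235666925 ≈ -0.12061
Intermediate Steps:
201163/250929 - 401491/T = 201163/250929 - 401491/435325 = -13174452164/109235666925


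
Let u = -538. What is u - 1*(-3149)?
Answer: 2611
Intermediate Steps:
u - 1*(-3149) = -538 - 1*(-3149) = -538 + 3149 = 2611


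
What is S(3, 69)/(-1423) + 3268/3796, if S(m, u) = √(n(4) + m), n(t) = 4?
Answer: 817/949 - √7/1423 ≈ 0.85905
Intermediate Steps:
S(m, u) = √(4 + m)
S(3, 69)/(-1423) + 3268/3796 = √(4 + 3)/(-1423) + 3268/3796 = √7*(-1/1423) + 3268*(1/3796) = -√7/1423 + 817/949 = 817/949 - √7/1423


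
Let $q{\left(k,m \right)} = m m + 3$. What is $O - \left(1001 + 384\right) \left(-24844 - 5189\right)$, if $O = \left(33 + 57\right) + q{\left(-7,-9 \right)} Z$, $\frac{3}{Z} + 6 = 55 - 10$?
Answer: $\frac{540745419}{13} \approx 4.1596 \cdot 10^{7}$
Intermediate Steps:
$q{\left(k,m \right)} = 3 + m^{2}$ ($q{\left(k,m \right)} = m^{2} + 3 = 3 + m^{2}$)
$Z = \frac{1}{13}$ ($Z = \frac{3}{-6 + \left(55 - 10\right)} = \frac{3}{-6 + 45} = \frac{3}{39} = 3 \cdot \frac{1}{39} = \frac{1}{13} \approx 0.076923$)
$O = \frac{1254}{13}$ ($O = \left(33 + 57\right) + \left(3 + \left(-9\right)^{2}\right) \frac{1}{13} = 90 + \left(3 + 81\right) \frac{1}{13} = 90 + 84 \cdot \frac{1}{13} = 90 + \frac{84}{13} = \frac{1254}{13} \approx 96.462$)
$O - \left(1001 + 384\right) \left(-24844 - 5189\right) = \frac{1254}{13} - \left(1001 + 384\right) \left(-24844 - 5189\right) = \frac{1254}{13} - 1385 \left(-30033\right) = \frac{1254}{13} - -41595705 = \frac{1254}{13} + 41595705 = \frac{540745419}{13}$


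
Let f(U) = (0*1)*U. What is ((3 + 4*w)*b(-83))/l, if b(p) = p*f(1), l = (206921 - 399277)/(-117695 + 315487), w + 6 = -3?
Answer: 0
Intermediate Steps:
w = -9 (w = -6 - 3 = -9)
l = -48089/49448 (l = -192356/197792 = -192356*1/197792 = -48089/49448 ≈ -0.97252)
f(U) = 0 (f(U) = 0*U = 0)
b(p) = 0 (b(p) = p*0 = 0)
((3 + 4*w)*b(-83))/l = ((3 + 4*(-9))*0)/(-48089/49448) = ((3 - 36)*0)*(-49448/48089) = -33*0*(-49448/48089) = 0*(-49448/48089) = 0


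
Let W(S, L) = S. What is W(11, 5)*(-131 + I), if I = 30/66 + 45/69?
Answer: -32863/23 ≈ -1428.8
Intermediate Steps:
I = 280/253 (I = 30*(1/66) + 45*(1/69) = 5/11 + 15/23 = 280/253 ≈ 1.1067)
W(11, 5)*(-131 + I) = 11*(-131 + 280/253) = 11*(-32863/253) = -32863/23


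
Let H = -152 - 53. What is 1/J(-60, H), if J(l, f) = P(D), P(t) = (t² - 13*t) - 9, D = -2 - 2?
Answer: 1/59 ≈ 0.016949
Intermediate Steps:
H = -205
D = -4
P(t) = -9 + t² - 13*t
J(l, f) = 59 (J(l, f) = -9 + (-4)² - 13*(-4) = -9 + 16 + 52 = 59)
1/J(-60, H) = 1/59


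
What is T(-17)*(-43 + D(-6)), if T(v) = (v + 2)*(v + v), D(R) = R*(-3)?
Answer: -12750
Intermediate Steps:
D(R) = -3*R
T(v) = 2*v*(2 + v) (T(v) = (2 + v)*(2*v) = 2*v*(2 + v))
T(-17)*(-43 + D(-6)) = (2*(-17)*(2 - 17))*(-43 - 3*(-6)) = (2*(-17)*(-15))*(-43 + 18) = 510*(-25) = -12750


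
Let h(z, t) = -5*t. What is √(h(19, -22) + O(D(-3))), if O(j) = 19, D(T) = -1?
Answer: √129 ≈ 11.358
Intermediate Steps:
√(h(19, -22) + O(D(-3))) = √(-5*(-22) + 19) = √(110 + 19) = √129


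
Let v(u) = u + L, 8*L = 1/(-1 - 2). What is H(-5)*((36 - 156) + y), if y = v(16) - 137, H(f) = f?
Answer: 28925/24 ≈ 1205.2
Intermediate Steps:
L = -1/24 (L = 1/(8*(-1 - 2)) = (⅛)/(-3) = (⅛)*(-⅓) = -1/24 ≈ -0.041667)
v(u) = -1/24 + u (v(u) = u - 1/24 = -1/24 + u)
y = -2905/24 (y = (-1/24 + 16) - 137 = 383/24 - 137 = -2905/24 ≈ -121.04)
H(-5)*((36 - 156) + y) = -5*((36 - 156) - 2905/24) = -5*(-120 - 2905/24) = -5*(-5785/24) = 28925/24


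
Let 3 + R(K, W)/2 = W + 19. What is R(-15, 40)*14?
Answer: 1568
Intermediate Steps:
R(K, W) = 32 + 2*W (R(K, W) = -6 + 2*(W + 19) = -6 + 2*(19 + W) = -6 + (38 + 2*W) = 32 + 2*W)
R(-15, 40)*14 = (32 + 2*40)*14 = (32 + 80)*14 = 112*14 = 1568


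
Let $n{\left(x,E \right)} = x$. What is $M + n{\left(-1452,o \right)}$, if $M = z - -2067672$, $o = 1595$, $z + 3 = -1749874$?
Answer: $316343$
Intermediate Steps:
$z = -1749877$ ($z = -3 - 1749874 = -1749877$)
$M = 317795$ ($M = -1749877 - -2067672 = -1749877 + 2067672 = 317795$)
$M + n{\left(-1452,o \right)} = 317795 - 1452 = 316343$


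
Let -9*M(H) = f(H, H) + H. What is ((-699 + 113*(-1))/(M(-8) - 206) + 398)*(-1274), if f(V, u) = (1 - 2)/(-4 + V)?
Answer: -11344447660/22153 ≈ -5.1210e+5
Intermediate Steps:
f(V, u) = -1/(-4 + V)
M(H) = -H/9 + 1/(9*(-4 + H)) (M(H) = -(-1/(-4 + H) + H)/9 = -(H - 1/(-4 + H))/9 = -H/9 + 1/(9*(-4 + H)))
((-699 + 113*(-1))/(M(-8) - 206) + 398)*(-1274) = ((-699 + 113*(-1))/((1 - 1*(-8)*(-4 - 8))/(9*(-4 - 8)) - 206) + 398)*(-1274) = ((-699 - 113)/((1/9)*(1 - 1*(-8)*(-12))/(-12) - 206) + 398)*(-1274) = (-812/((1/9)*(-1/12)*(1 - 96) - 206) + 398)*(-1274) = (-812/((1/9)*(-1/12)*(-95) - 206) + 398)*(-1274) = (-812/(95/108 - 206) + 398)*(-1274) = (-812/(-22153/108) + 398)*(-1274) = (-812*(-108/22153) + 398)*(-1274) = (87696/22153 + 398)*(-1274) = (8904590/22153)*(-1274) = -11344447660/22153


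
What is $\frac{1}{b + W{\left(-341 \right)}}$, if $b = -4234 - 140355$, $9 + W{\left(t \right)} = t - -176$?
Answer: $- \frac{1}{144763} \approx -6.9078 \cdot 10^{-6}$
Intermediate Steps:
$W{\left(t \right)} = 167 + t$ ($W{\left(t \right)} = -9 + \left(t - -176\right) = -9 + \left(t + 176\right) = -9 + \left(176 + t\right) = 167 + t$)
$b = -144589$
$\frac{1}{b + W{\left(-341 \right)}} = \frac{1}{-144589 + \left(167 - 341\right)} = \frac{1}{-144589 - 174} = \frac{1}{-144763} = - \frac{1}{144763}$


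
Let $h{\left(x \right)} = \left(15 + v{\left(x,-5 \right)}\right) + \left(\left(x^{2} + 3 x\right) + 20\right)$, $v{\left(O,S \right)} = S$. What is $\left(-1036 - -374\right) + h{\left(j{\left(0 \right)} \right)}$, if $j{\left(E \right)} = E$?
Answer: $-632$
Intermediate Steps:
$h{\left(x \right)} = 30 + x^{2} + 3 x$ ($h{\left(x \right)} = \left(15 - 5\right) + \left(\left(x^{2} + 3 x\right) + 20\right) = 10 + \left(20 + x^{2} + 3 x\right) = 30 + x^{2} + 3 x$)
$\left(-1036 - -374\right) + h{\left(j{\left(0 \right)} \right)} = \left(-1036 - -374\right) + \left(30 + 0^{2} + 3 \cdot 0\right) = \left(-1036 + 374\right) + \left(30 + 0 + 0\right) = -662 + 30 = -632$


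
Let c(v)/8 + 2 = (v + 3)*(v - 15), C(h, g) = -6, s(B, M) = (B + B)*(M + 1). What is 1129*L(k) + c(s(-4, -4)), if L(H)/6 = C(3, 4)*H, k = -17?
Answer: 692876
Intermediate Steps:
s(B, M) = 2*B*(1 + M) (s(B, M) = (2*B)*(1 + M) = 2*B*(1 + M))
c(v) = -16 + 8*(-15 + v)*(3 + v) (c(v) = -16 + 8*((v + 3)*(v - 15)) = -16 + 8*((3 + v)*(-15 + v)) = -16 + 8*((-15 + v)*(3 + v)) = -16 + 8*(-15 + v)*(3 + v))
L(H) = -36*H (L(H) = 6*(-6*H) = -36*H)
1129*L(k) + c(s(-4, -4)) = 1129*(-36*(-17)) + (-376 - 192*(-4)*(1 - 4) + 8*(2*(-4)*(1 - 4))²) = 1129*612 + (-376 - 192*(-4)*(-3) + 8*(2*(-4)*(-3))²) = 690948 + (-376 - 96*24 + 8*24²) = 690948 + (-376 - 2304 + 8*576) = 690948 + (-376 - 2304 + 4608) = 690948 + 1928 = 692876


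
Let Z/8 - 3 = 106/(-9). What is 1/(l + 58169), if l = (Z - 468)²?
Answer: 81/28176025 ≈ 2.8748e-6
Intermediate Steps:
Z = -632/9 (Z = 24 + 8*(106/(-9)) = 24 + 8*(106*(-⅑)) = 24 + 8*(-106/9) = 24 - 848/9 = -632/9 ≈ -70.222)
l = 23464336/81 (l = (-632/9 - 468)² = (-4844/9)² = 23464336/81 ≈ 2.8968e+5)
1/(l + 58169) = 1/(23464336/81 + 58169) = 1/(28176025/81) = 81/28176025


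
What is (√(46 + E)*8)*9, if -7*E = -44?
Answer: 72*√2562/7 ≈ 520.62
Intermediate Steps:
E = 44/7 (E = -⅐*(-44) = 44/7 ≈ 6.2857)
(√(46 + E)*8)*9 = (√(46 + 44/7)*8)*9 = (√(366/7)*8)*9 = ((√2562/7)*8)*9 = (8*√2562/7)*9 = 72*√2562/7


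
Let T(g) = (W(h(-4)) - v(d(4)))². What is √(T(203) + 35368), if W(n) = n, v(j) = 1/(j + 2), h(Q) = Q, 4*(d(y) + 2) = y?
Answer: √35393 ≈ 188.13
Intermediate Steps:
d(y) = -2 + y/4
v(j) = 1/(2 + j)
T(g) = 25 (T(g) = (-4 - 1/(2 + (-2 + (¼)*4)))² = (-4 - 1/(2 + (-2 + 1)))² = (-4 - 1/(2 - 1))² = (-4 - 1/1)² = (-4 - 1*1)² = (-4 - 1)² = (-5)² = 25)
√(T(203) + 35368) = √(25 + 35368) = √35393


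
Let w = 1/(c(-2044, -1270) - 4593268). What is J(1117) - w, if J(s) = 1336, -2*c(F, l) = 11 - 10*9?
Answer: 12273106554/9186457 ≈ 1336.0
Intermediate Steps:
c(F, l) = 79/2 (c(F, l) = -(11 - 10*9)/2 = -(11 - 90)/2 = -½*(-79) = 79/2)
w = -2/9186457 (w = 1/(79/2 - 4593268) = 1/(-9186457/2) = -2/9186457 ≈ -2.1771e-7)
J(1117) - w = 1336 - 1*(-2/9186457) = 1336 + 2/9186457 = 12273106554/9186457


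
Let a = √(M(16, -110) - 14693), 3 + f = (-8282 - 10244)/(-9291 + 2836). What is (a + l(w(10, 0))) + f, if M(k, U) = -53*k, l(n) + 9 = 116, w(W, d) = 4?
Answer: 689846/6455 + I*√15541 ≈ 106.87 + 124.66*I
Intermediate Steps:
l(n) = 107 (l(n) = -9 + 116 = 107)
f = -839/6455 (f = -3 + (-8282 - 10244)/(-9291 + 2836) = -3 - 18526/(-6455) = -3 - 18526*(-1/6455) = -3 + 18526/6455 = -839/6455 ≈ -0.12998)
a = I*√15541 (a = √(-53*16 - 14693) = √(-848 - 14693) = √(-15541) = I*√15541 ≈ 124.66*I)
(a + l(w(10, 0))) + f = (I*√15541 + 107) - 839/6455 = (107 + I*√15541) - 839/6455 = 689846/6455 + I*√15541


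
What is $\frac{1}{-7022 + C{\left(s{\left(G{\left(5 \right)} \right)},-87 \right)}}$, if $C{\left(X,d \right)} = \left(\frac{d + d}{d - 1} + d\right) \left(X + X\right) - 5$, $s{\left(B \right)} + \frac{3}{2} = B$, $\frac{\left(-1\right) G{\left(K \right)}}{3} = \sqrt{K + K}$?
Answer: $- \frac{2622092}{16748982413} - \frac{987624 \sqrt{10}}{83744912065} \approx -0.00019385$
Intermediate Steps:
$G{\left(K \right)} = - 3 \sqrt{2} \sqrt{K}$ ($G{\left(K \right)} = - 3 \sqrt{K + K} = - 3 \sqrt{2 K} = - 3 \sqrt{2} \sqrt{K}$)
$s{\left(B \right)} = - \frac{3}{2} + B$
$C{\left(X,d \right)} = -5 + 2 X \left(d + \frac{2 d}{-1 + d}\right)$ ($C{\left(X,d \right)} = \left(\frac{2 d}{-1 + d} + d\right) 2 X - 5 = \left(d + \frac{2 d}{-1 + d}\right) 2 X - 5 = 2 X \left(d + \frac{2 d}{-1 + d}\right) - 5 = -5 + 2 X \left(d + \frac{2 d}{-1 + d}\right)$)
$\frac{1}{-7022 + C{\left(s{\left(G{\left(5 \right)} \right)},-87 \right)}} = \frac{1}{-7022 + \frac{5 - -435 + 2 \left(- \frac{3}{2} - 3 \sqrt{2} \sqrt{5}\right) \left(-87\right) + 2 \left(- \frac{3}{2} - 3 \sqrt{2} \sqrt{5}\right) \left(-87\right)^{2}}{-1 - 87}} = \frac{1}{-7022 + \frac{5 + 435 + 2 \left(- \frac{3}{2} - 3 \sqrt{10}\right) \left(-87\right) + 2 \left(- \frac{3}{2} - 3 \sqrt{10}\right) 7569}{-88}} = \frac{1}{-7022 - \frac{5 + 435 + \left(261 + 522 \sqrt{10}\right) - \left(22707 + 45414 \sqrt{10}\right)}{88}} = \frac{1}{-7022 - \frac{-22006 - 44892 \sqrt{10}}{88}} = \frac{1}{-7022 + \left(\frac{11003}{44} + \frac{11223 \sqrt{10}}{22}\right)} = \frac{1}{- \frac{297965}{44} + \frac{11223 \sqrt{10}}{22}}$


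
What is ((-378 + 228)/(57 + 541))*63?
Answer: -4725/299 ≈ -15.803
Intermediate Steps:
((-378 + 228)/(57 + 541))*63 = -150/598*63 = -150*1/598*63 = -75/299*63 = -4725/299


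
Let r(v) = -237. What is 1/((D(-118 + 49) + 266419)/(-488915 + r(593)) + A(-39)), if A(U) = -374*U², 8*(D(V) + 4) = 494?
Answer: -1956608/1113025353139 ≈ -1.7579e-6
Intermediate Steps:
D(V) = 231/4 (D(V) = -4 + (⅛)*494 = -4 + 247/4 = 231/4)
1/((D(-118 + 49) + 266419)/(-488915 + r(593)) + A(-39)) = 1/((231/4 + 266419)/(-488915 - 237) - 374*(-39)²) = 1/((1065907/4)/(-489152) - 374*1521) = 1/((1065907/4)*(-1/489152) - 568854) = 1/(-1065907/1956608 - 568854) = 1/(-1113025353139/1956608) = -1956608/1113025353139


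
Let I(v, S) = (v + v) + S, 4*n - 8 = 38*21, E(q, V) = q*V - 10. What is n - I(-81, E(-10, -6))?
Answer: 627/2 ≈ 313.50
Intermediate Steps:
E(q, V) = -10 + V*q (E(q, V) = V*q - 10 = -10 + V*q)
n = 403/2 (n = 2 + (38*21)/4 = 2 + (¼)*798 = 2 + 399/2 = 403/2 ≈ 201.50)
I(v, S) = S + 2*v (I(v, S) = 2*v + S = S + 2*v)
n - I(-81, E(-10, -6)) = 403/2 - ((-10 - 6*(-10)) + 2*(-81)) = 403/2 - ((-10 + 60) - 162) = 403/2 - (50 - 162) = 403/2 - 1*(-112) = 403/2 + 112 = 627/2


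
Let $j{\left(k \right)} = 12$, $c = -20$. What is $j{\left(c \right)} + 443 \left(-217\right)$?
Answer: $-96119$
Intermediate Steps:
$j{\left(c \right)} + 443 \left(-217\right) = 12 + 443 \left(-217\right) = 12 - 96131 = -96119$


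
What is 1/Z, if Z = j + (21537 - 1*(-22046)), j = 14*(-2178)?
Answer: 1/13091 ≈ 7.6388e-5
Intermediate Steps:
j = -30492
Z = 13091 (Z = -30492 + (21537 - 1*(-22046)) = -30492 + (21537 + 22046) = -30492 + 43583 = 13091)
1/Z = 1/13091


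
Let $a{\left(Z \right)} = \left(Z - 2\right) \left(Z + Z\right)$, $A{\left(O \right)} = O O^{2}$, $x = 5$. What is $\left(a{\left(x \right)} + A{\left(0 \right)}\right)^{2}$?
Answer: $900$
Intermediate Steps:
$A{\left(O \right)} = O^{3}$
$a{\left(Z \right)} = 2 Z \left(-2 + Z\right)$ ($a{\left(Z \right)} = \left(-2 + Z\right) 2 Z = 2 Z \left(-2 + Z\right)$)
$\left(a{\left(x \right)} + A{\left(0 \right)}\right)^{2} = \left(2 \cdot 5 \left(-2 + 5\right) + 0^{3}\right)^{2} = \left(2 \cdot 5 \cdot 3 + 0\right)^{2} = \left(30 + 0\right)^{2} = 30^{2} = 900$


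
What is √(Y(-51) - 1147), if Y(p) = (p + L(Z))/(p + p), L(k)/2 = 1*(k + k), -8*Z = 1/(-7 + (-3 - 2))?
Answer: I*√47712761/204 ≈ 33.86*I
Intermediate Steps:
Z = 1/96 (Z = -1/(8*(-7 + (-3 - 2))) = -1/(8*(-7 - 5)) = -⅛/(-12) = -⅛*(-1/12) = 1/96 ≈ 0.010417)
L(k) = 4*k (L(k) = 2*(1*(k + k)) = 2*(1*(2*k)) = 2*(2*k) = 4*k)
Y(p) = (1/24 + p)/(2*p) (Y(p) = (p + 4*(1/96))/(p + p) = (p + 1/24)/((2*p)) = (1/24 + p)*(1/(2*p)) = (1/24 + p)/(2*p))
√(Y(-51) - 1147) = √((1/48)*(1 + 24*(-51))/(-51) - 1147) = √((1/48)*(-1/51)*(1 - 1224) - 1147) = √((1/48)*(-1/51)*(-1223) - 1147) = √(1223/2448 - 1147) = √(-2806633/2448) = I*√47712761/204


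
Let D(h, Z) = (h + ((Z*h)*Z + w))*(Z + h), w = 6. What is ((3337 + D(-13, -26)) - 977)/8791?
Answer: 345365/8791 ≈ 39.286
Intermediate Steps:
D(h, Z) = (Z + h)*(6 + h + h*Z²) (D(h, Z) = (h + ((Z*h)*Z + 6))*(Z + h) = (h + (h*Z² + 6))*(Z + h) = (h + (6 + h*Z²))*(Z + h) = (6 + h + h*Z²)*(Z + h) = (Z + h)*(6 + h + h*Z²))
((3337 + D(-13, -26)) - 977)/8791 = ((3337 + ((-13)² + 6*(-26) + 6*(-13) - 26*(-13) - 13*(-26)³ + (-26)²*(-13)²)) - 977)/8791 = ((3337 + (169 - 156 - 78 + 338 - 13*(-17576) + 676*169)) - 977)*(1/8791) = ((3337 + (169 - 156 - 78 + 338 + 228488 + 114244)) - 977)*(1/8791) = ((3337 + 343005) - 977)*(1/8791) = (346342 - 977)*(1/8791) = 345365*(1/8791) = 345365/8791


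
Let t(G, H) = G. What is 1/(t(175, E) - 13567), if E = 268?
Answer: -1/13392 ≈ -7.4671e-5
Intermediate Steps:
1/(t(175, E) - 13567) = 1/(175 - 13567) = 1/(-13392) = -1/13392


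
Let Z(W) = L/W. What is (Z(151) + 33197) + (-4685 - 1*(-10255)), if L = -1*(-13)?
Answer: 5853830/151 ≈ 38767.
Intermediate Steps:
L = 13
Z(W) = 13/W
(Z(151) + 33197) + (-4685 - 1*(-10255)) = (13/151 + 33197) + (-4685 - 1*(-10255)) = (13*(1/151) + 33197) + (-4685 + 10255) = (13/151 + 33197) + 5570 = 5012760/151 + 5570 = 5853830/151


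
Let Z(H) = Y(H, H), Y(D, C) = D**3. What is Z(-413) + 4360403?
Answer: -66084594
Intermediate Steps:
Z(H) = H**3
Z(-413) + 4360403 = (-413)**3 + 4360403 = -70444997 + 4360403 = -66084594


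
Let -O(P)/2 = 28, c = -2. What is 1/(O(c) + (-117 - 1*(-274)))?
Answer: 1/101 ≈ 0.0099010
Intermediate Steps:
O(P) = -56 (O(P) = -2*28 = -56)
1/(O(c) + (-117 - 1*(-274))) = 1/(-56 + (-117 - 1*(-274))) = 1/(-56 + (-117 + 274)) = 1/(-56 + 157) = 1/101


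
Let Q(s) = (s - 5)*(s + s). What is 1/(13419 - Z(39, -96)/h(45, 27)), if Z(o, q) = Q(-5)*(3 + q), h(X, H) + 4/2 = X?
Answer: 43/586317 ≈ 7.3339e-5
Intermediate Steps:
h(X, H) = -2 + X
Q(s) = 2*s*(-5 + s) (Q(s) = (-5 + s)*(2*s) = 2*s*(-5 + s))
Z(o, q) = 300 + 100*q (Z(o, q) = (2*(-5)*(-5 - 5))*(3 + q) = (2*(-5)*(-10))*(3 + q) = 100*(3 + q) = 300 + 100*q)
1/(13419 - Z(39, -96)/h(45, 27)) = 1/(13419 - (300 + 100*(-96))/(-2 + 45)) = 1/(13419 - (300 - 9600)/43) = 1/(13419 - (-9300)/43) = 1/(13419 - 1*(-9300/43)) = 1/(13419 + 9300/43) = 1/(586317/43) = 43/586317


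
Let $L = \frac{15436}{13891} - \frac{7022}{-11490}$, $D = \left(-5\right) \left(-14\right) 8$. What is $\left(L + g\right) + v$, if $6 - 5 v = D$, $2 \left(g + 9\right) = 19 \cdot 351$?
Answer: $\frac{102673084363}{31921518} \approx 3216.4$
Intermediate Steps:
$g = \frac{6651}{2}$ ($g = -9 + \frac{19 \cdot 351}{2} = -9 + \frac{1}{2} \cdot 6669 = -9 + \frac{6669}{2} = \frac{6651}{2} \approx 3325.5$)
$D = 560$ ($D = 70 \cdot 8 = 560$)
$L = \frac{137451121}{79803795}$ ($L = 15436 \cdot \frac{1}{13891} - - \frac{3511}{5745} = \frac{15436}{13891} + \frac{3511}{5745} = \frac{137451121}{79803795} \approx 1.7224$)
$v = - \frac{554}{5}$ ($v = \frac{6}{5} - 112 = - \frac{554}{5} \approx -110.8$)
$\left(L + g\right) + v = \left(\frac{137451121}{79803795} + \frac{6651}{2}\right) - \frac{554}{5} = \frac{531049942787}{159607590} - \frac{554}{5} = \frac{102673084363}{31921518}$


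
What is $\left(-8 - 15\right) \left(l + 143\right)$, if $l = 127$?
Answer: $-6210$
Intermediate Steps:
$\left(-8 - 15\right) \left(l + 143\right) = \left(-8 - 15\right) \left(127 + 143\right) = \left(-23\right) 270 = -6210$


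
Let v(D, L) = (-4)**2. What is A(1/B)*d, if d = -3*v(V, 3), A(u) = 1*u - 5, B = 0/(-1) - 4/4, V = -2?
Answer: 288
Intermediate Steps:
B = -1 (B = 0*(-1) - 4*1/4 = 0 - 1 = -1)
v(D, L) = 16
A(u) = -5 + u (A(u) = u - 5 = -5 + u)
d = -48 (d = -3*16 = -48)
A(1/B)*d = (-5 + 1/(-1))*(-48) = (-5 - 1)*(-48) = -6*(-48) = 288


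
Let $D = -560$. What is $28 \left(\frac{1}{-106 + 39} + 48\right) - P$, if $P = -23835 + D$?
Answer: $\frac{1724485}{67} \approx 25739.0$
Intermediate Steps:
$P = -24395$ ($P = -23835 - 560 = -24395$)
$28 \left(\frac{1}{-106 + 39} + 48\right) - P = 28 \left(\frac{1}{-106 + 39} + 48\right) - -24395 = 28 \left(\frac{1}{-67} + 48\right) + 24395 = 28 \left(- \frac{1}{67} + 48\right) + 24395 = 28 \cdot \frac{3215}{67} + 24395 = \frac{90020}{67} + 24395 = \frac{1724485}{67}$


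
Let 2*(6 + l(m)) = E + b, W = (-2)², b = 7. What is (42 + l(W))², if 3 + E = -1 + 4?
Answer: 6241/4 ≈ 1560.3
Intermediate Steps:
E = 0 (E = -3 + (-1 + 4) = -3 + 3 = 0)
W = 4
l(m) = -5/2 (l(m) = -6 + (0 + 7)/2 = -6 + (½)*7 = -6 + 7/2 = -5/2)
(42 + l(W))² = (42 - 5/2)² = (79/2)² = 6241/4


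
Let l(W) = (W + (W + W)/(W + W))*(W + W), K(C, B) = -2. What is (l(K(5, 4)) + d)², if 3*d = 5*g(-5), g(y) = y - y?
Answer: 16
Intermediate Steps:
g(y) = 0
l(W) = 2*W*(1 + W) (l(W) = (W + (2*W)/((2*W)))*(2*W) = (W + (2*W)*(1/(2*W)))*(2*W) = (W + 1)*(2*W) = (1 + W)*(2*W) = 2*W*(1 + W))
d = 0 (d = (5*0)/3 = (⅓)*0 = 0)
(l(K(5, 4)) + d)² = (2*(-2)*(1 - 2) + 0)² = (2*(-2)*(-1) + 0)² = (4 + 0)² = 4² = 16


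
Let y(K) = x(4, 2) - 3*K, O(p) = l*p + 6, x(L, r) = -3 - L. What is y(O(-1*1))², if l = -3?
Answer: 1156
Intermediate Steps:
O(p) = 6 - 3*p (O(p) = -3*p + 6 = 6 - 3*p)
y(K) = -7 - 3*K (y(K) = (-3 - 1*4) - 3*K = (-3 - 4) - 3*K = -7 - 3*K)
y(O(-1*1))² = (-7 - 3*(6 - (-3)))² = (-7 - 3*(6 - 3*(-1)))² = (-7 - 3*(6 + 3))² = (-7 - 3*9)² = (-7 - 27)² = (-34)² = 1156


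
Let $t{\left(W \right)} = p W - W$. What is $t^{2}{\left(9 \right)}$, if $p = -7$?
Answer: $5184$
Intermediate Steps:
$t{\left(W \right)} = - 8 W$ ($t{\left(W \right)} = - 7 W - W = - 8 W$)
$t^{2}{\left(9 \right)} = \left(\left(-8\right) 9\right)^{2} = \left(-72\right)^{2} = 5184$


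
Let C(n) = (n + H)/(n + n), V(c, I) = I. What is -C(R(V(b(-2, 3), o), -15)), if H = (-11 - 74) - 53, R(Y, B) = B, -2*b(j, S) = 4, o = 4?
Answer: -51/10 ≈ -5.1000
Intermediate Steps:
b(j, S) = -2 (b(j, S) = -1/2*4 = -2)
H = -138 (H = -85 - 53 = -138)
C(n) = (-138 + n)/(2*n) (C(n) = (n - 138)/(n + n) = (-138 + n)/((2*n)) = (-138 + n)*(1/(2*n)) = (-138 + n)/(2*n))
-C(R(V(b(-2, 3), o), -15)) = -(-138 - 15)/(2*(-15)) = -(-1)*(-153)/(2*15) = -1*51/10 = -51/10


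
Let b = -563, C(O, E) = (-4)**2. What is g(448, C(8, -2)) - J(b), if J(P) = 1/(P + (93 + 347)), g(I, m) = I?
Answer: 55105/123 ≈ 448.01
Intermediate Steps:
C(O, E) = 16
J(P) = 1/(440 + P) (J(P) = 1/(P + 440) = 1/(440 + P))
g(448, C(8, -2)) - J(b) = 448 - 1/(440 - 563) = 448 - 1/(-123) = 448 - 1*(-1/123) = 448 + 1/123 = 55105/123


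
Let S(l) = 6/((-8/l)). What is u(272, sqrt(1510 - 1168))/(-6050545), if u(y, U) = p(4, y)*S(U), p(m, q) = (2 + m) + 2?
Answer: 18*sqrt(38)/6050545 ≈ 1.8339e-5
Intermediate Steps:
p(m, q) = 4 + m
S(l) = -3*l/4 (S(l) = 6*(-l/8) = -3*l/4)
u(y, U) = -6*U (u(y, U) = (4 + 4)*(-3*U/4) = 8*(-3*U/4) = -6*U)
u(272, sqrt(1510 - 1168))/(-6050545) = -6*sqrt(1510 - 1168)/(-6050545) = -18*sqrt(38)*(-1/6050545) = 18*sqrt(38)/6050545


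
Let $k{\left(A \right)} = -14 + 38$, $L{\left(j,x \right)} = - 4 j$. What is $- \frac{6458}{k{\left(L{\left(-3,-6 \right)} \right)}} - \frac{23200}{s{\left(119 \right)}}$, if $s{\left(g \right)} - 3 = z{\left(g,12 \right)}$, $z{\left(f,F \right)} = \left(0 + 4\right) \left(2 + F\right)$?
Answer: $- \frac{468911}{708} \approx -662.3$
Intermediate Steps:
$z{\left(f,F \right)} = 8 + 4 F$ ($z{\left(f,F \right)} = 4 \left(2 + F\right) = 8 + 4 F$)
$k{\left(A \right)} = 24$
$s{\left(g \right)} = 59$ ($s{\left(g \right)} = 3 + \left(8 + 4 \cdot 12\right) = 3 + \left(8 + 48\right) = 3 + 56 = 59$)
$- \frac{6458}{k{\left(L{\left(-3,-6 \right)} \right)}} - \frac{23200}{s{\left(119 \right)}} = - \frac{6458}{24} - \frac{23200}{59} = \left(-6458\right) \frac{1}{24} - \frac{23200}{59} = - \frac{3229}{12} - \frac{23200}{59} = - \frac{468911}{708}$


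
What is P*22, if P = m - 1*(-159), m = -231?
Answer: -1584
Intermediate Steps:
P = -72 (P = -231 - 1*(-159) = -231 + 159 = -72)
P*22 = -72*22 = -1584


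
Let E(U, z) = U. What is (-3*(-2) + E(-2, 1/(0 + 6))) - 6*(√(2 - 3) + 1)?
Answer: -2 - 6*I ≈ -2.0 - 6.0*I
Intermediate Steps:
(-3*(-2) + E(-2, 1/(0 + 6))) - 6*(√(2 - 3) + 1) = (-3*(-2) - 2) - 6*(√(2 - 3) + 1) = (6 - 2) - 6*(√(-1) + 1) = 4 - 6*(I + 1) = 4 - 6*(1 + I) = 4 + (-6 - 6*I) = -2 - 6*I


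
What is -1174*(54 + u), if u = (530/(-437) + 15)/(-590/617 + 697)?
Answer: -11902118724818/187673583 ≈ -63419.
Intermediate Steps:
u = 3717425/187673583 (u = (530*(-1/437) + 15)/(-590*1/617 + 697) = (-530/437 + 15)/(-590/617 + 697) = 6025/(437*(429459/617)) = (6025/437)*(617/429459) = 3717425/187673583 ≈ 0.019808)
-1174*(54 + u) = -1174*(54 + 3717425/187673583) = -1174*10138090907/187673583 = -11902118724818/187673583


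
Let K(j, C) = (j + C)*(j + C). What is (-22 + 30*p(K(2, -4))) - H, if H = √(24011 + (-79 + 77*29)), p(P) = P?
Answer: 98 - √26165 ≈ -63.756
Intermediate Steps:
K(j, C) = (C + j)² (K(j, C) = (C + j)*(C + j) = (C + j)²)
H = √26165 (H = √(24011 + (-79 + 2233)) = √(24011 + 2154) = √26165 ≈ 161.76)
(-22 + 30*p(K(2, -4))) - H = (-22 + 30*(-4 + 2)²) - √26165 = (-22 + 30*(-2)²) - √26165 = (-22 + 30*4) - √26165 = (-22 + 120) - √26165 = 98 - √26165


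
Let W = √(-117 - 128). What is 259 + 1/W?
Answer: 259 - I*√5/35 ≈ 259.0 - 0.063888*I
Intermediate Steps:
W = 7*I*√5 (W = √(-245) = 7*I*√5 ≈ 15.652*I)
259 + 1/W = 259 + 1/(7*I*√5) = 259 - I*√5/35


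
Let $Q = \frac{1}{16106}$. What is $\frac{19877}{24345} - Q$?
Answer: $\frac{320114617}{392100570} \approx 0.81641$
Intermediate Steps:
$Q = \frac{1}{16106} \approx 6.2089 \cdot 10^{-5}$
$\frac{19877}{24345} - Q = \frac{19877}{24345} - \frac{1}{16106} = \frac{320114617}{392100570}$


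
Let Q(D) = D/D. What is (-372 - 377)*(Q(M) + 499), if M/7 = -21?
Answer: -374500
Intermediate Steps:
M = -147 (M = 7*(-21) = -147)
Q(D) = 1
(-372 - 377)*(Q(M) + 499) = (-372 - 377)*(1 + 499) = -749*500 = -374500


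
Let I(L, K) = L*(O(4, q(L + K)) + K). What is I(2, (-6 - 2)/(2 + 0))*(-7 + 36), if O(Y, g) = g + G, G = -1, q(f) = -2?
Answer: -406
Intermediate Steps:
O(Y, g) = -1 + g (O(Y, g) = g - 1 = -1 + g)
I(L, K) = L*(-3 + K) (I(L, K) = L*((-1 - 2) + K) = L*(-3 + K))
I(2, (-6 - 2)/(2 + 0))*(-7 + 36) = (2*(-3 + (-6 - 2)/(2 + 0)))*(-7 + 36) = (2*(-3 - 8/2))*29 = (2*(-3 - 8*½))*29 = (2*(-3 - 4))*29 = (2*(-7))*29 = -14*29 = -406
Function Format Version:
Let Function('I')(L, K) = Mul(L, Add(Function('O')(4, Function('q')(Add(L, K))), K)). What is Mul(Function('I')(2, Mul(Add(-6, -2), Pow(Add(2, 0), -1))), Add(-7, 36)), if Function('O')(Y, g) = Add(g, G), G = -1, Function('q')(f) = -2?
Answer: -406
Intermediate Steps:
Function('O')(Y, g) = Add(-1, g) (Function('O')(Y, g) = Add(g, -1) = Add(-1, g))
Function('I')(L, K) = Mul(L, Add(-3, K)) (Function('I')(L, K) = Mul(L, Add(Add(-1, -2), K)) = Mul(L, Add(-3, K)))
Mul(Function('I')(2, Mul(Add(-6, -2), Pow(Add(2, 0), -1))), Add(-7, 36)) = Mul(Mul(2, Add(-3, Mul(Add(-6, -2), Pow(Add(2, 0), -1)))), Add(-7, 36)) = Mul(Mul(2, Add(-3, Mul(-8, Pow(2, -1)))), 29) = Mul(Mul(2, Add(-3, Mul(-8, Rational(1, 2)))), 29) = Mul(Mul(2, Add(-3, -4)), 29) = Mul(Mul(2, -7), 29) = Mul(-14, 29) = -406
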